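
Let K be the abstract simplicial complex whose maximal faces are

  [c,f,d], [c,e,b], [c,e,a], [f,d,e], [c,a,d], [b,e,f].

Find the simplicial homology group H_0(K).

H_0 = Z.

Order the vertices as a < b < c < d < e < f. Listing each simplex with vertices in this order, K has dimension 2 with simplices:

  0-simplices (6): a, b, c, d, e, f
  1-simplices (12): ac, ad, ae, bc, be, bf, cd, ce, cf, de, df, ef
  2-simplices (6): acd, ace, bce, bef, cdf, def

Hence C_0 ≅ Z^6, C_1 ≅ Z^12, C_2 ≅ Z^6.

Boundary ∂_1: C_1 → C_0 maps an edge to its endpoints' difference, ∂[p,q] = q − p.
This gives a 6×12 integer matrix of rank 5; reducing to Smith normal form yields diagonal entries (1,1,1,1,1).

∂_2: C_2 → C_1 maps a triangle to the signed sum of its edges. For instance
  ∂bce = ce − be + bc,
  ∂def = ef − df + de.
As a 12×6 matrix over Z this has rank 6, with invariant factors (1,1,1,1,1,1).

Reading off H_k = ker ∂_k / im ∂_{k+1}:

  H_0: rank C_0 − rank ∂_1 = 6 − 5 = 1, and the invariant factors of ∂_1 are all 1, so H_0 ≅ Z.

(K is a triangulation of the cylinder S^1 x I.)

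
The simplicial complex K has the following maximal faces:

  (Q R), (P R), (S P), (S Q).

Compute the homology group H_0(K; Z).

We work with the vertex ordering P < Q < R < S. The simplices of K, each written with vertices in increasing order, are:

  0-simplices (4): P, Q, R, S
  1-simplices (4): PR, PS, QR, QS

Hence C_0 ≅ Z^4, C_1 ≅ Z^4.

∂_1: C_1 → C_0 sends each edge [p,q] (with p < q) to q − p. For instance
  ∂QR = R − Q.
The 4×4 boundary matrix has rank 3 and Smith normal form diag(1,1,1).

Now H_k = ker ∂_k / im ∂_{k+1}, so:

  H_0: rank C_0 − rank ∂_1 = 4 − 3 = 1, and the invariant factors of ∂_1 are all 1, so H_0 = Z.

H_0 ≅ Z.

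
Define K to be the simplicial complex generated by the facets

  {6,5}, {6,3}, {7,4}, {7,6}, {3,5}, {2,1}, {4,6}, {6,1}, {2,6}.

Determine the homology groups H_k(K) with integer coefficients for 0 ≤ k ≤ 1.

We work with the vertex ordering 1 < 2 < 3 < 4 < 5 < 6 < 7. The simplices of K, each written with vertices in increasing order, are:

  0-simplices (7): [1], [2], [3], [4], [5], [6], [7]
  1-simplices (9): [1,2], [1,6], [2,6], [3,5], [3,6], [4,6], [4,7], [5,6], [6,7]

so the chain groups are C_0 ≅ Z^7, C_1 ≅ Z^9.

Boundary ∂_1: C_1 → C_0 maps an edge to its endpoints' difference, ∂[p,q] = q − p. For instance
  ∂[4,7] = [7] − [4].
The resulting 7×9 matrix has rank 6, and its Smith normal form has invariant factors (1,1,1,1,1,1).

Reading off H_k = ker ∂_k / im ∂_{k+1}:

  H_0: rank C_0 − rank ∂_1 = 7 − 6 = 1, and the invariant factors of ∂_1 are all 1, so H_0 ≅ Z.
  H_1: rank ker ∂_1 − rank ∂_2 = (9 − 6) − 0 = 3, and there is no ∂_2, so H_1 ≅ Z^3.

H_0 = Z,  H_1 = Z^3.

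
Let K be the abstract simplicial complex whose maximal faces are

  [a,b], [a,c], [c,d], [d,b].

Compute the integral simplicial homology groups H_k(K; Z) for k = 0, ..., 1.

Order the vertices as a < b < c < d. Listing each simplex with vertices in this order, K has dimension 1 with simplices:

  0-simplices (4): a, b, c, d
  1-simplices (4): ab, ac, bd, cd

giving chain groups C_0 ≅ Z^4, C_1 ≅ Z^4.

The boundary map ∂_1: C_1 → C_0 is given by ∂[p,q] = [q] − [p].
The resulting 4×4 matrix has rank 3, and its Smith normal form has invariant factors (1,1,1).

From H_k ≅ ker(∂_k) / im(∂_{k+1}) we obtain:

  H_0: rank C_0 − rank ∂_1 = 4 − 3 = 1, and the invariant factors of ∂_1 are all 1, so H_0 = Z.
  H_1: rank ker ∂_1 − rank ∂_2 = (4 − 3) − 0 = 1, and there is no ∂_2, so H_1 = Z.

As a check, the Euler characteristic is 4 − 4 = 0, which agrees with 1 − 1 = 0.

H_0 ≅ Z,  H_1 ≅ Z.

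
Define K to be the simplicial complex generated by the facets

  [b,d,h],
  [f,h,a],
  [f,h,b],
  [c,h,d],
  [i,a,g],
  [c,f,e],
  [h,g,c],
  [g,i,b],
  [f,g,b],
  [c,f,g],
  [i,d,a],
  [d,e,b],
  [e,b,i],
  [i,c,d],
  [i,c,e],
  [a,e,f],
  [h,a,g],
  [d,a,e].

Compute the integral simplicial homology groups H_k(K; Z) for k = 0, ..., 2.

We work with the vertex ordering a < b < c < d < e < f < g < h < i. The simplices of K, each written with vertices in increasing order, are:

  0-simplices (9): a, b, c, d, e, f, g, h, i
  1-simplices (27): ad, ae, af, ag, ah, ai, bd, be, bf, bg, bh, bi, cd, ce, cf, cg, ch, ci, de, dh, di, ef, ei, fg, fh, gh, gi
  2-simplices (18): ade, adi, aef, afh, agh, agi, bde, bdh, bei, bfg, bfh, bgi, cdh, cdi, cef, cei, cfg, cgh

so the chain groups are C_0 ≅ Z^9, C_1 ≅ Z^27, C_2 ≅ Z^18.

The boundary map ∂_1: C_1 → C_0 is given by ∂[p,q] = [q] − [p].
The resulting 9×27 matrix has rank 8, and its Smith normal form has invariant factors (1,1,1,1,1,1,1,1).

∂_2: C_2 → C_1 sends each 2-simplex [p,q,r] to [q,r] − [p,r] + [p,q]. For instance
  ∂bgi = gi − bi + bg,
  ∂bfg = fg − bg + bf.
The resulting 27×18 matrix has rank 18, and its Smith normal form has invariant factors (1,1,1,1,1,1,1,1,1,1,1,1,1,1,1,1,1,2).

Now H_k = ker ∂_k / im ∂_{k+1}, so:

  H_0: rank C_0 − rank ∂_1 = 9 − 8 = 1, and the invariant factors of ∂_1 are all 1, so H_0 = Z.
  H_1: rank ker ∂_1 − rank ∂_2 = (27 − 8) − 18 = 1, and ∂_2 has invariant factor 2 > 1, so H_1 = Z ⊕ Z_2.
  H_2: rank ker ∂_2 − rank ∂_3 = (18 − 18) − 0 = 0, and there is no ∂_3, so H_2 = 0.

H_0 = Z,  H_1 = Z ⊕ Z_2,  H_2 = 0.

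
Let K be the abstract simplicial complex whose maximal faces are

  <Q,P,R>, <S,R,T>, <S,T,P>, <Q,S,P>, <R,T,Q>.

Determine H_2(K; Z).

Fix the vertex order P < Q < R < S < T and write every simplex with vertices in increasing order. Then dim K = 2 and the simplices of K are:

  0-simplices (5): P, Q, R, S, T
  1-simplices (10): PQ, PR, PS, PT, QR, QS, QT, RS, RT, ST
  2-simplices (5): PQR, PQS, PST, QRT, RST

so the chain groups are C_0 ≅ Z^5, C_1 ≅ Z^10, C_2 ≅ Z^5.

Boundary ∂_1: C_1 → C_0 maps an edge to its endpoints' difference, ∂[p,q] = q − p.
This gives a 5×10 integer matrix of rank 4; reducing to Smith normal form yields diagonal entries (1,1,1,1).

∂_2: C_2 → C_1 sends each 2-simplex [p,q,r] to [q,r] − [p,r] + [p,q]. For instance
  ∂PQR = QR − PR + PQ,
  ∂PQS = QS − PS + PQ.
This gives a 10×5 integer matrix of rank 5; reducing to Smith normal form yields diagonal entries (1,1,1,1,1).

Now H_k = ker ∂_k / im ∂_{k+1}, so:

  H_2: rank ker ∂_2 − rank ∂_3 = (5 − 5) − 0 = 0, and there is no ∂_3, so H_2 = 0.

H_2 = 0.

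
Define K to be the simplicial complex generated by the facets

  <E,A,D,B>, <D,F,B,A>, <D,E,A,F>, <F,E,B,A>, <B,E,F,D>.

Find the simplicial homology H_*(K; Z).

H_0 ≅ Z,  H_1 = 0,  H_2 = 0,  H_3 ≅ Z.

Order the vertices as A < B < D < E < F. Listing each simplex with vertices in this order, K has dimension 3 with simplices:

  0-simplices (5): A, B, D, E, F
  1-simplices (10): AB, AD, AE, AF, BD, BE, BF, DE, DF, EF
  2-simplices (10): ABD, ABE, ABF, ADE, ADF, AEF, BDE, BDF, BEF, DEF
  3-simplices (5): ABDE, ABDF, ABEF, ADEF, BDEF

Hence C_0 ≅ Z^5, C_1 ≅ Z^10, C_2 ≅ Z^10, C_3 ≅ Z^5.

∂_1: C_1 → C_0 sends each edge [p,q] (with p < q) to q − p. For instance
  ∂AF = F − A.
The resulting 5×10 matrix has rank 4, and its Smith normal form has invariant factors (1,1,1,1).

Boundary ∂_2: C_2 → C_1 acts by ∂[p,q,r] = [q,r] − [p,r] + [p,q]. For instance
  ∂ABD = BD − AD + AB,
  ∂BEF = EF − BF + BE.
As a 10×10 matrix over Z this has rank 6, with invariant factors (1,1,1,1,1,1).

The boundary map ∂_3: C_3 → C_2 sends each 3-simplex σ to the alternating sum Σ_i (−1)^i (σ with its i-th vertex removed). For instance
  ∂BDEF = DEF − BEF + BDF − BDE,
  ∂ABEF = BEF − AEF + ABF − ABE.
This gives a 10×5 integer matrix of rank 4; reducing to Smith normal form yields diagonal entries (1,1,1,1).

Reading off H_k = ker ∂_k / im ∂_{k+1}:

  H_0: rank C_0 − rank ∂_1 = 5 − 4 = 1, and the invariant factors of ∂_1 are all 1, so H_0 ≅ Z.
  H_1: rank ker ∂_1 − rank ∂_2 = (10 − 4) − 6 = 0, and the invariant factors of ∂_2 are all 1, so H_1 ≅ 0.
  H_2: rank ker ∂_2 − rank ∂_3 = (10 − 6) − 4 = 0, and the invariant factors of ∂_3 are all 1, so H_2 ≅ 0.
  H_3: rank ker ∂_3 − rank ∂_4 = (5 − 4) − 0 = 1, and there is no ∂_4, so H_3 ≅ Z.

As a check, the Euler characteristic is 5 − 10 + 10 − 5 = 0, which agrees with 1 − 0 + 0 − 1 = 0.
(K is a triangulation of the 3-sphere S^3.)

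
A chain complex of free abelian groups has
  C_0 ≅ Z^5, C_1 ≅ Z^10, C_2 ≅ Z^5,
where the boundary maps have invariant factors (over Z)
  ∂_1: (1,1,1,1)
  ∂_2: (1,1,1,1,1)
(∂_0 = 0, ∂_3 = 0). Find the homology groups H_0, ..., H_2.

H_0: b_0 = 5 − 0 − 4 = 1; torsion from ∂_1 factors > 1: none. So H_0 ≅ Z.
H_1: b_1 = 10 − 4 − 5 = 1; torsion from ∂_2 factors > 1: none. So H_1 ≅ Z.
H_2: b_2 = 5 − 5 − 0 = 0; torsion from ∂_3 factors > 1: none. So H_2 ≅ 0.

H_0 ≅ Z,  H_1 ≅ Z,  H_2 = 0.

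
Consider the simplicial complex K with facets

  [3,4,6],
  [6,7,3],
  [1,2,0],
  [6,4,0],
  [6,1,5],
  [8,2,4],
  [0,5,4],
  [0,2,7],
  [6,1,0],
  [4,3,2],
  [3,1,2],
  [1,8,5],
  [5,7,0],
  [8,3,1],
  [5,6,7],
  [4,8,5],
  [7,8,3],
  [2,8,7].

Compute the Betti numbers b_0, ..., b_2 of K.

Fix the vertex order 0 < 1 < 2 < 3 < 4 < 5 < 6 < 7 < 8 and write every simplex with vertices in increasing order. Then dim K = 2 and the simplices of K are:

  0-simplices (9): [0], [1], [2], [3], [4], [5], [6], [7], [8]
  1-simplices (27): (27 of them)
  2-simplices (18): [0,1,2], [0,1,6], [0,2,7], [0,4,5], [0,4,6], [0,5,7], [1,2,3], [1,3,8], [1,5,6], [1,5,8], [2,3,4], [2,4,8], [2,7,8], [3,4,6], [3,6,7], [3,7,8], [4,5,8], [5,6,7]

Hence C_0 ≅ Z^9, C_1 ≅ Z^27, C_2 ≅ Z^18.

Boundary ∂_1: C_1 → C_0 sends each edge [p,q] (with p < q) to q − p. For instance
  ∂[7,8] = [8] − [7].
The resulting 9×27 matrix has rank 8, and its Smith normal form has invariant factors (1,1,1,1,1,1,1,1).

Boundary ∂_2: C_2 → C_1 maps a triangle to the signed sum of its edges. For instance
  ∂[0,4,5] = [4,5] − [0,5] + [0,4],
  ∂[1,5,6] = [5,6] − [1,6] + [1,5].
The 27×18 boundary matrix has rank 18 and Smith normal form diag(1,1,1,1,1,1,1,1,1,1,1,1,1,1,1,1,1,2).

Now H_k = ker ∂_k / im ∂_{k+1}, so:

  H_0: rank C_0 − rank ∂_1 = 9 − 8 = 1, and the invariant factors of ∂_1 are all 1, so H_0 ≅ Z.
  H_1: rank ker ∂_1 − rank ∂_2 = (27 − 8) − 18 = 1, and ∂_2 has invariant factor 2 > 1, so H_1 ≅ Z ⊕ Z/2.
  H_2: rank ker ∂_2 − rank ∂_3 = (18 − 18) − 0 = 0, and there is no ∂_3, so H_2 ≅ 0.

(K is a triangulation of the Klein bottle.)

Hence the Betti numbers are b_0 = 1, b_1 = 1, b_2 = 0.

b_0 = 1, b_1 = 1, b_2 = 0.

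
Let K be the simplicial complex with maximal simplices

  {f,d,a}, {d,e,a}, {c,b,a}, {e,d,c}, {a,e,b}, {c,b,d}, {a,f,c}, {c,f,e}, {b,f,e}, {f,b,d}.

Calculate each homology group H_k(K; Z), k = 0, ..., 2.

H_0 = Z,  H_1 = Z/2,  H_2 = 0.

Order the vertices as a < b < c < d < e < f. Listing each simplex with vertices in this order, K has dimension 2 with simplices:

  0-simplices (6): a, b, c, d, e, f
  1-simplices (15): ab, ac, ad, ae, af, bc, bd, be, bf, cd, ce, cf, de, df, ef
  2-simplices (10): abc, abe, acf, ade, adf, bcd, bdf, bef, cde, cef

Hence C_0 ≅ Z^6, C_1 ≅ Z^15, C_2 ≅ Z^10.

Boundary ∂_1: C_1 → C_0 is given by ∂[p,q] = [q] − [p]. For instance
  ∂de = e − d.
The resulting 6×15 matrix has rank 5, and its Smith normal form has invariant factors (1,1,1,1,1).

The boundary map ∂_2: C_2 → C_1 maps a triangle to the signed sum of its edges. For instance
  ∂bdf = df − bf + bd,
  ∂cde = de − ce + cd.
As a 15×10 matrix over Z this has rank 10, with invariant factors (1,1,1,1,1,1,1,1,1,2).

Now H_k = ker ∂_k / im ∂_{k+1}, so:

  H_0: rank C_0 − rank ∂_1 = 6 − 5 = 1, and the invariant factors of ∂_1 are all 1, so H_0 = Z.
  H_1: rank ker ∂_1 − rank ∂_2 = (15 − 5) − 10 = 0, and ∂_2 has invariant factor 2 > 1, so H_1 = Z/2.
  H_2: rank ker ∂_2 − rank ∂_3 = (10 − 10) − 0 = 0, and there is no ∂_3, so H_2 = 0.

As a check, the Euler characteristic is 6 − 15 + 10 = 1, which agrees with 1 − 0 + 0 = 1.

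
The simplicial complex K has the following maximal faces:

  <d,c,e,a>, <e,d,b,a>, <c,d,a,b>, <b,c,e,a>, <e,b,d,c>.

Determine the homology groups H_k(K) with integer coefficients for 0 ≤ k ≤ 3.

H_0 ≅ Z,  H_1 = 0,  H_2 = 0,  H_3 ≅ Z.

We work with the vertex ordering a < b < c < d < e. The simplices of K, each written with vertices in increasing order, are:

  0-simplices (5): a, b, c, d, e
  1-simplices (10): ab, ac, ad, ae, bc, bd, be, cd, ce, de
  2-simplices (10): abc, abd, abe, acd, ace, ade, bcd, bce, bde, cde
  3-simplices (5): abcd, abce, abde, acde, bcde

Hence C_0 ≅ Z^5, C_1 ≅ Z^10, C_2 ≅ Z^10, C_3 ≅ Z^5.

The boundary map ∂_1: C_1 → C_0 maps an edge to its endpoints' difference, ∂[p,q] = q − p.
This gives a 5×10 integer matrix of rank 4; reducing to Smith normal form yields diagonal entries (1,1,1,1).

∂_2: C_2 → C_1 acts by ∂[p,q,r] = [q,r] − [p,r] + [p,q]. For instance
  ∂acd = cd − ad + ac,
  ∂abe = be − ae + ab.
This gives a 10×10 integer matrix of rank 6; reducing to Smith normal form yields diagonal entries (1,1,1,1,1,1).

∂_3: C_3 → C_2 sends each 3-simplex σ to the alternating sum Σ_i (−1)^i (σ with its i-th vertex removed). For instance
  ∂acde = cde − ade + ace − acd,
  ∂abcd = bcd − acd + abd − abc.
As a 10×5 matrix over Z this has rank 4, with invariant factors (1,1,1,1).

From H_k ≅ ker(∂_k) / im(∂_{k+1}) we obtain:

  H_0: rank C_0 − rank ∂_1 = 5 − 4 = 1, and the invariant factors of ∂_1 are all 1, so H_0 ≅ Z.
  H_1: rank ker ∂_1 − rank ∂_2 = (10 − 4) − 6 = 0, and the invariant factors of ∂_2 are all 1, so H_1 ≅ 0.
  H_2: rank ker ∂_2 − rank ∂_3 = (10 − 6) − 4 = 0, and the invariant factors of ∂_3 are all 1, so H_2 ≅ 0.
  H_3: rank ker ∂_3 − rank ∂_4 = (5 − 4) − 0 = 1, and there is no ∂_4, so H_3 ≅ Z.

As a check, the Euler characteristic is 5 − 10 + 10 − 5 = 0, which agrees with 1 − 0 + 0 − 1 = 0.
(K is a triangulation of the 3-sphere S^3.)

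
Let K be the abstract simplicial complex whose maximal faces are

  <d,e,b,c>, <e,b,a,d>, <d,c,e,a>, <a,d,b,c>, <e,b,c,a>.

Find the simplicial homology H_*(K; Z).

H_0 = Z,  H_1 = 0,  H_2 = 0,  H_3 = Z.

Take the total order a < b < c < d < e on the vertex set. Then K (dimension 3) consists of the simplices:

  0-simplices (5): a, b, c, d, e
  1-simplices (10): ab, ac, ad, ae, bc, bd, be, cd, ce, de
  2-simplices (10): abc, abd, abe, acd, ace, ade, bcd, bce, bde, cde
  3-simplices (5): abcd, abce, abde, acde, bcde

so the chain groups are C_0 ≅ Z^5, C_1 ≅ Z^10, C_2 ≅ Z^10, C_3 ≅ Z^5.

∂_1: C_1 → C_0 sends each edge [p,q] (with p < q) to q − p. For instance
  ∂de = e − d.
As a 5×10 matrix over Z this has rank 4, with invariant factors (1,1,1,1).

The boundary map ∂_2: C_2 → C_1 acts by ∂[p,q,r] = [q,r] − [p,r] + [p,q]. For instance
  ∂abc = bc − ac + ab,
  ∂bde = de − be + bd.
The 10×10 boundary matrix has rank 6 and Smith normal form diag(1,1,1,1,1,1).

The boundary map ∂_3: C_3 → C_2 sends each 3-simplex σ to the alternating sum Σ_i (−1)^i (σ with its i-th vertex removed). For instance
  ∂bcde = cde − bde + bce − bcd,
  ∂abcd = bcd − acd + abd − abc.
This gives a 10×5 integer matrix of rank 4; reducing to Smith normal form yields diagonal entries (1,1,1,1).

Computing H_k = (kernel of ∂_k) / (image of ∂_{k+1}):

  H_0: rank C_0 − rank ∂_1 = 5 − 4 = 1, and the invariant factors of ∂_1 are all 1, so H_0 ≅ Z.
  H_1: rank ker ∂_1 − rank ∂_2 = (10 − 4) − 6 = 0, and the invariant factors of ∂_2 are all 1, so H_1 ≅ 0.
  H_2: rank ker ∂_2 − rank ∂_3 = (10 − 6) − 4 = 0, and the invariant factors of ∂_3 are all 1, so H_2 ≅ 0.
  H_3: rank ker ∂_3 − rank ∂_4 = (5 − 4) − 0 = 1, and there is no ∂_4, so H_3 ≅ Z.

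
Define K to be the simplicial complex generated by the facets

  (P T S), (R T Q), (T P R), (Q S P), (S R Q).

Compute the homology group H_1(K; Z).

H_1 ≅ Z.

K has 5 vertices, 10 edges, 5 triangles.
rank ∂_1 = 4, rank ∂_2 = 5 ⇒ b_1 = 10 − 4 − 5 = 1; all invariant factors of ∂_2 are 1 so no torsion. So H_1 ≅ Z.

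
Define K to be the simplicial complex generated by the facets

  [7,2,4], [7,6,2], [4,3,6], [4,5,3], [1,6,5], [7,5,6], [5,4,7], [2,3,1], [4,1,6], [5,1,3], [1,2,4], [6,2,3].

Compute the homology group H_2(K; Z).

H_2 ≅ 0.

Order the vertices as 1 < 2 < 3 < 4 < 5 < 6 < 7. Listing each simplex with vertices in this order, K has dimension 2 with simplices:

  0-simplices (7): [1], [2], [3], [4], [5], [6], [7]
  1-simplices (18): [1,2], [1,3], [1,4], [1,5], [1,6], [2,3], [2,4], [2,6], [2,7], [3,4], [3,5], [3,6], [4,5], [4,6], [4,7], [5,6], [5,7], [6,7]
  2-simplices (12): [1,2,3], [1,2,4], [1,3,5], [1,4,6], [1,5,6], [2,3,6], [2,4,7], [2,6,7], [3,4,5], [3,4,6], [4,5,7], [5,6,7]

giving chain groups C_0 ≅ Z^7, C_1 ≅ Z^18, C_2 ≅ Z^12.

The boundary map ∂_1: C_1 → C_0 sends each edge [p,q] (with p < q) to q − p. For instance
  ∂[1,5] = [5] − [1].
As a 7×18 matrix over Z this has rank 6, with invariant factors (1,1,1,1,1,1).

The boundary map ∂_2: C_2 → C_1 acts by ∂[p,q,r] = [q,r] − [p,r] + [p,q]. For instance
  ∂[2,3,6] = [3,6] − [2,6] + [2,3],
  ∂[1,5,6] = [5,6] − [1,6] + [1,5].
The resulting 18×12 matrix has rank 12, and its Smith normal form has invariant factors (1,1,1,1,1,1,1,1,1,1,1,2).

Reading off H_k = ker ∂_k / im ∂_{k+1}:

  H_2: rank ker ∂_2 − rank ∂_3 = (12 − 12) − 0 = 0, and there is no ∂_3, so H_2 = 0.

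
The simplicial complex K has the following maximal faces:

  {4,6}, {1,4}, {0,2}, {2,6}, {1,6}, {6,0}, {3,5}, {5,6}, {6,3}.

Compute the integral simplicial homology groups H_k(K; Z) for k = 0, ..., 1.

We work with the vertex ordering 0 < 1 < 2 < 3 < 4 < 5 < 6. The simplices of K, each written with vertices in increasing order, are:

  0-simplices (7): [0], [1], [2], [3], [4], [5], [6]
  1-simplices (9): [0,2], [0,6], [1,4], [1,6], [2,6], [3,5], [3,6], [4,6], [5,6]

so the chain groups are C_0 ≅ Z^7, C_1 ≅ Z^9.

∂_1: C_1 → C_0 sends each edge [p,q] (with p < q) to q − p.
The 7×9 boundary matrix has rank 6 and Smith normal form diag(1,1,1,1,1,1).

From H_k ≅ ker(∂_k) / im(∂_{k+1}) we obtain:

  H_0: rank C_0 − rank ∂_1 = 7 − 6 = 1, and the invariant factors of ∂_1 are all 1, so H_0 ≅ Z.
  H_1: rank ker ∂_1 − rank ∂_2 = (9 − 6) − 0 = 3, and there is no ∂_2, so H_1 ≅ Z^3.

As a check, the Euler characteristic is 7 − 9 = -2, which agrees with 1 − 3 = -2.
(K is a triangulation of a wedge of 3 circles.)

H_0 = Z,  H_1 = Z^3.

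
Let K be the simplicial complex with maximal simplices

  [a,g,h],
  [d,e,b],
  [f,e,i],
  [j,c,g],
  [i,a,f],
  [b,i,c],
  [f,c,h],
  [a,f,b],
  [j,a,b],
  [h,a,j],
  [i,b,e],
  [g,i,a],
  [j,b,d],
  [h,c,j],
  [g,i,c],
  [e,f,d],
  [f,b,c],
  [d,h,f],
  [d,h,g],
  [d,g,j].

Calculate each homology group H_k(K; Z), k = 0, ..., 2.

H_0 ≅ Z,  H_1 ≅ Z ⊕ Z/2,  H_2 = 0.

K has 10 vertices, 30 edges, 20 triangles.
rank ∂_0 = 0, rank ∂_1 = 9 ⇒ b_0 = 10 − 0 − 9 = 1; all invariant factors of ∂_1 are 1 so no torsion. So H_0 = Z.
rank ∂_1 = 9, rank ∂_2 = 20 ⇒ b_1 = 30 − 9 − 20 = 1; ∂_2 has invariant factor(s) [2] giving torsion. So H_1 = Z ⊕ Z/2.
rank ∂_2 = 20, rank ∂_3 = 0 ⇒ b_2 = 20 − 20 − 0 = 0. So H_2 = 0.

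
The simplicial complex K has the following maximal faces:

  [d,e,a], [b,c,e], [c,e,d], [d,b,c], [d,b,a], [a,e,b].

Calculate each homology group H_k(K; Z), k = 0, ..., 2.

H_0 = Z,  H_1 = 0,  H_2 = Z.

Fix the vertex order a < b < c < d < e and write every simplex with vertices in increasing order. Then dim K = 2 and the simplices of K are:

  0-simplices (5): a, b, c, d, e
  1-simplices (9): ab, ad, ae, bc, bd, be, cd, ce, de
  2-simplices (6): abd, abe, ade, bcd, bce, cde

Hence C_0 ≅ Z^5, C_1 ≅ Z^9, C_2 ≅ Z^6.

Boundary ∂_1: C_1 → C_0 maps an edge to its endpoints' difference, ∂[p,q] = q − p. For instance
  ∂be = e − b.
This gives a 5×9 integer matrix of rank 4; reducing to Smith normal form yields diagonal entries (1,1,1,1).

Boundary ∂_2: C_2 → C_1 maps a triangle to the signed sum of its edges. For instance
  ∂cde = de − ce + cd,
  ∂abd = bd − ad + ab.
The 9×6 boundary matrix has rank 5 and Smith normal form diag(1,1,1,1,1).

From H_k ≅ ker(∂_k) / im(∂_{k+1}) we obtain:

  H_0: rank C_0 − rank ∂_1 = 5 − 4 = 1, and the invariant factors of ∂_1 are all 1, so H_0 = Z.
  H_1: rank ker ∂_1 − rank ∂_2 = (9 − 4) − 5 = 0, and the invariant factors of ∂_2 are all 1, so H_1 = 0.
  H_2: rank ker ∂_2 − rank ∂_3 = (6 − 5) − 0 = 1, and there is no ∂_3, so H_2 = Z.

As a check, the Euler characteristic is 5 − 9 + 6 = 2, which agrees with 1 − 0 + 1 = 2.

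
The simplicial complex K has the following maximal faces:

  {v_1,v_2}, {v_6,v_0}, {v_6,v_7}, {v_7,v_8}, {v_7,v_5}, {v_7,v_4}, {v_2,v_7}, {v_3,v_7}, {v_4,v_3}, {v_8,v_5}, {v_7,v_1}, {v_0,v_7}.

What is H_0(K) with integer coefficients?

We work with the vertex ordering v_0 < v_1 < v_2 < v_3 < v_4 < v_5 < v_6 < v_7 < v_8. The simplices of K, each written with vertices in increasing order, are:

  0-simplices (9): [v_0], [v_1], [v_2], [v_3], [v_4], [v_5], [v_6], [v_7], [v_8]
  1-simplices (12): [v_0,v_6], [v_0,v_7], [v_1,v_2], [v_1,v_7], [v_2,v_7], [v_3,v_4], [v_3,v_7], [v_4,v_7], [v_5,v_7], [v_5,v_8], [v_6,v_7], [v_7,v_8]

giving chain groups C_0 ≅ Z^9, C_1 ≅ Z^12.

∂_1: C_1 → C_0 is given by ∂[p,q] = [q] − [p]. For instance
  ∂[v_5,v_7] = [v_7] − [v_5].
This gives a 9×12 integer matrix of rank 8; reducing to Smith normal form yields diagonal entries (1,1,1,1,1,1,1,1).

Computing H_k = (kernel of ∂_k) / (image of ∂_{k+1}):

  H_0: rank C_0 − rank ∂_1 = 9 − 8 = 1, and the invariant factors of ∂_1 are all 1, so H_0 ≅ Z.

(K is a triangulation of a wedge of 4 circles.)

H_0 = Z.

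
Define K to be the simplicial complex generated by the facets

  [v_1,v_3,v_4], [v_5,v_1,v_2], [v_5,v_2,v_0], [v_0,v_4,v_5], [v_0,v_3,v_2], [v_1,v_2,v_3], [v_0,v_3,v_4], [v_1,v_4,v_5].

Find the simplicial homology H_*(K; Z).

Order the vertices as v_0 < v_1 < v_2 < v_3 < v_4 < v_5. Listing each simplex with vertices in this order, K has dimension 2 with simplices:

  0-simplices (6): [v_0], [v_1], [v_2], [v_3], [v_4], [v_5]
  1-simplices (12): [v_0,v_2], [v_0,v_3], [v_0,v_4], [v_0,v_5], [v_1,v_2], [v_1,v_3], [v_1,v_4], [v_1,v_5], [v_2,v_3], [v_2,v_5], [v_3,v_4], [v_4,v_5]
  2-simplices (8): [v_0,v_2,v_3], [v_0,v_2,v_5], [v_0,v_3,v_4], [v_0,v_4,v_5], [v_1,v_2,v_3], [v_1,v_2,v_5], [v_1,v_3,v_4], [v_1,v_4,v_5]

Hence C_0 ≅ Z^6, C_1 ≅ Z^12, C_2 ≅ Z^8.

The boundary map ∂_1: C_1 → C_0 is given by ∂[p,q] = [q] − [p].
The 6×12 boundary matrix has rank 5 and Smith normal form diag(1,1,1,1,1).

The boundary map ∂_2: C_2 → C_1 sends each 2-simplex [p,q,r] to [q,r] − [p,r] + [p,q]. For instance
  ∂[v_0,v_2,v_3] = [v_2,v_3] − [v_0,v_3] + [v_0,v_2],
  ∂[v_1,v_2,v_3] = [v_2,v_3] − [v_1,v_3] + [v_1,v_2].
The resulting 12×8 matrix has rank 7, and its Smith normal form has invariant factors (1,1,1,1,1,1,1).

Reading off H_k = ker ∂_k / im ∂_{k+1}:

  H_0: rank C_0 − rank ∂_1 = 6 − 5 = 1, and the invariant factors of ∂_1 are all 1, so H_0 = Z.
  H_1: rank ker ∂_1 − rank ∂_2 = (12 − 5) − 7 = 0, and the invariant factors of ∂_2 are all 1, so H_1 = 0.
  H_2: rank ker ∂_2 − rank ∂_3 = (8 − 7) − 0 = 1, and there is no ∂_3, so H_2 = Z.

As a check, the Euler characteristic is 6 − 12 + 8 = 2, which agrees with 1 − 0 + 1 = 2.

H_0 = Z,  H_1 = 0,  H_2 = Z.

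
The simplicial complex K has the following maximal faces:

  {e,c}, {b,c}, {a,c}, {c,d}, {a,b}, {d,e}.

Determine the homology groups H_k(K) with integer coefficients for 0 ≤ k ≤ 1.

H_0 = Z,  H_1 = Z^2.

We work with the vertex ordering a < b < c < d < e. The simplices of K, each written with vertices in increasing order, are:

  0-simplices (5): a, b, c, d, e
  1-simplices (6): ab, ac, bc, cd, ce, de

so the chain groups are C_0 ≅ Z^5, C_1 ≅ Z^6.

Boundary ∂_1: C_1 → C_0 is given by ∂[p,q] = [q] − [p].
The 5×6 boundary matrix has rank 4 and Smith normal form diag(1,1,1,1).

Reading off H_k = ker ∂_k / im ∂_{k+1}:

  H_0: rank C_0 − rank ∂_1 = 5 − 4 = 1, and the invariant factors of ∂_1 are all 1, so H_0 = Z.
  H_1: rank ker ∂_1 − rank ∂_2 = (6 − 4) − 0 = 2, and there is no ∂_2, so H_1 = Z^2.

(K is a triangulation of a wedge of 2 circles.)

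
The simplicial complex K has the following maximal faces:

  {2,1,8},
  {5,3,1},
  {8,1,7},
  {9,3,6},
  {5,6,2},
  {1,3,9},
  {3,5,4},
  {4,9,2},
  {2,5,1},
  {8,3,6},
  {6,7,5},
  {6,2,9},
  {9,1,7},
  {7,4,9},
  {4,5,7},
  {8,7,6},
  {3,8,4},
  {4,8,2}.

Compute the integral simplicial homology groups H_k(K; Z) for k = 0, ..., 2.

Take the total order 1 < 2 < 3 < 4 < 5 < 6 < 7 < 8 < 9 on the vertex set. Then K (dimension 2) consists of the simplices:

  0-simplices (9): [1], [2], [3], [4], [5], [6], [7], [8], [9]
  1-simplices (27): (27 of them)
  2-simplices (18): [1,2,5], [1,2,8], [1,3,5], [1,3,9], [1,7,8], [1,7,9], [2,4,8], [2,4,9], [2,5,6], [2,6,9], [3,4,5], [3,4,8], [3,6,8], [3,6,9], [4,5,7], [4,7,9], [5,6,7], [6,7,8]

giving chain groups C_0 ≅ Z^9, C_1 ≅ Z^27, C_2 ≅ Z^18.

The boundary map ∂_1: C_1 → C_0 maps an edge to its endpoints' difference, ∂[p,q] = q − p.
The resulting 9×27 matrix has rank 8, and its Smith normal form has invariant factors (1,1,1,1,1,1,1,1).

The boundary map ∂_2: C_2 → C_1 acts by ∂[p,q,r] = [q,r] − [p,r] + [p,q]. For instance
  ∂[2,6,9] = [6,9] − [2,9] + [2,6],
  ∂[3,6,8] = [6,8] − [3,8] + [3,6].
The resulting 27×18 matrix has rank 17, and its Smith normal form has invariant factors (1,1,1,1,1,1,1,1,1,1,1,1,1,1,1,1,1).

Now H_k = ker ∂_k / im ∂_{k+1}, so:

  H_0: rank C_0 − rank ∂_1 = 9 − 8 = 1, and the invariant factors of ∂_1 are all 1, so H_0 ≅ Z.
  H_1: rank ker ∂_1 − rank ∂_2 = (27 − 8) − 17 = 2, and the invariant factors of ∂_2 are all 1, so H_1 ≅ Z^2.
  H_2: rank ker ∂_2 − rank ∂_3 = (18 − 17) − 0 = 1, and there is no ∂_3, so H_2 ≅ Z.

(K is a triangulation of the torus T^2.)

H_0 ≅ Z,  H_1 ≅ Z^2,  H_2 ≅ Z.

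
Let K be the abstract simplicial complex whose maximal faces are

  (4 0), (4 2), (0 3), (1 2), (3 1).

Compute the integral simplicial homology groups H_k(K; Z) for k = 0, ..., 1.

We work with the vertex ordering 0 < 1 < 2 < 3 < 4. The simplices of K, each written with vertices in increasing order, are:

  0-simplices (5): [0], [1], [2], [3], [4]
  1-simplices (5): [0,3], [0,4], [1,2], [1,3], [2,4]

so the chain groups are C_0 ≅ Z^5, C_1 ≅ Z^5.

Boundary ∂_1: C_1 → C_0 sends each edge [p,q] (with p < q) to q − p. For instance
  ∂[0,3] = [3] − [0].
As a 5×5 matrix over Z this has rank 4, with invariant factors (1,1,1,1).

From H_k ≅ ker(∂_k) / im(∂_{k+1}) we obtain:

  H_0: rank C_0 − rank ∂_1 = 5 − 4 = 1, and the invariant factors of ∂_1 are all 1, so H_0 ≅ Z.
  H_1: rank ker ∂_1 − rank ∂_2 = (5 − 4) − 0 = 1, and there is no ∂_2, so H_1 ≅ Z.

(K is a triangulation of the circle S^1.)

H_0 ≅ Z,  H_1 ≅ Z.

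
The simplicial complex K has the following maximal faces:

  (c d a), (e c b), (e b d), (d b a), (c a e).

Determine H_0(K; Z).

Order the vertices as a < b < c < d < e. Listing each simplex with vertices in this order, K has dimension 2 with simplices:

  0-simplices (5): a, b, c, d, e
  1-simplices (10): ab, ac, ad, ae, bc, bd, be, cd, ce, de
  2-simplices (5): abd, acd, ace, bce, bde

Hence C_0 ≅ Z^5, C_1 ≅ Z^10, C_2 ≅ Z^5.

Boundary ∂_1: C_1 → C_0 sends each edge [p,q] (with p < q) to q − p. For instance
  ∂cd = d − c.
As a 5×10 matrix over Z this has rank 4, with invariant factors (1,1,1,1).

∂_2: C_2 → C_1 sends each 2-simplex [p,q,r] to [q,r] − [p,r] + [p,q]. For instance
  ∂bde = de − be + bd,
  ∂bce = ce − be + bc.
This gives a 10×5 integer matrix of rank 5; reducing to Smith normal form yields diagonal entries (1,1,1,1,1).

Now H_k = ker ∂_k / im ∂_{k+1}, so:

  H_0: rank C_0 − rank ∂_1 = 5 − 4 = 1, and the invariant factors of ∂_1 are all 1, so H_0 ≅ Z.

(K is a triangulation of the Möbius band.)

H_0 = Z.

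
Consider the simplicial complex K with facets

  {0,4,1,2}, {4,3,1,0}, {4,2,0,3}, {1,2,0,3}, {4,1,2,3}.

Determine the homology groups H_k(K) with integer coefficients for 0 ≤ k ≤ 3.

K has 5 vertices, 10 edges, 10 triangles, 5 3-simplices.
rank ∂_0 = 0, rank ∂_1 = 4 ⇒ b_0 = 5 − 0 − 4 = 1; all invariant factors of ∂_1 are 1 so no torsion. So H_0 = Z.
rank ∂_1 = 4, rank ∂_2 = 6 ⇒ b_1 = 10 − 4 − 6 = 0; all invariant factors of ∂_2 are 1 so no torsion. So H_1 = 0.
rank ∂_2 = 6, rank ∂_3 = 4 ⇒ b_2 = 10 − 6 − 4 = 0; all invariant factors of ∂_3 are 1 so no torsion. So H_2 = 0.
rank ∂_3 = 4, rank ∂_4 = 0 ⇒ b_3 = 5 − 4 − 0 = 1. So H_3 = Z.

H_0 = Z,  H_1 = 0,  H_2 = 0,  H_3 = Z.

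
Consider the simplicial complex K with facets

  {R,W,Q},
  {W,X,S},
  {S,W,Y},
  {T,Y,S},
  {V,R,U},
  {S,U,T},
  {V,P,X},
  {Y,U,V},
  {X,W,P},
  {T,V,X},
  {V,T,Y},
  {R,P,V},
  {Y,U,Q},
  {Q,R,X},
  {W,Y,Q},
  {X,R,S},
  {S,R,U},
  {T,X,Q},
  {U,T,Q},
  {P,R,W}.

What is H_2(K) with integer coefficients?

H_2 = 0.

Take the total order P < Q < R < S < T < U < V < W < X < Y on the vertex set. Then K (dimension 2) consists of the simplices:

  0-simplices (10): P, Q, R, S, T, U, V, W, X, Y
  1-simplices (30): PR, PV, PW, PX, QR, QT, QU, QW, QX, QY, RS, RU, RV, RW, RX, ST, SU, SW, SX, SY, TU, TV, TX, TY, UV, UY, VX, VY, WX, WY
  2-simplices (20): PRV, PRW, PVX, PWX, QRW, QRX, QTU, QTX, QUY, QWY, RSU, RSX, RUV, STU, STY, SWX, SWY, TVX, TVY, UVY

Hence C_0 ≅ Z^10, C_1 ≅ Z^30, C_2 ≅ Z^20.

Boundary ∂_1: C_1 → C_0 maps an edge to its endpoints' difference, ∂[p,q] = q − p. For instance
  ∂SX = X − S.
The resulting 10×30 matrix has rank 9, and its Smith normal form has invariant factors (1,1,1,1,1,1,1,1,1).

Boundary ∂_2: C_2 → C_1 maps a triangle to the signed sum of its edges. For instance
  ∂SWX = WX − SX + SW,
  ∂PRW = RW − PW + PR.
The 30×20 boundary matrix has rank 20 and Smith normal form diag(1,1,1,1,1,1,1,1,1,1,1,1,1,1,1,1,1,1,1,2).

Reading off H_k = ker ∂_k / im ∂_{k+1}:

  H_2: rank ker ∂_2 − rank ∂_3 = (20 − 20) − 0 = 0, and there is no ∂_3, so H_2 ≅ 0.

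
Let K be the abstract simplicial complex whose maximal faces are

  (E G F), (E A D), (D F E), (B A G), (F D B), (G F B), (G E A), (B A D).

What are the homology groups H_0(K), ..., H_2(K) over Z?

Take the total order A < B < D < E < F < G on the vertex set. Then K (dimension 2) consists of the simplices:

  0-simplices (6): A, B, D, E, F, G
  1-simplices (12): AB, AD, AE, AG, BD, BF, BG, DE, DF, EF, EG, FG
  2-simplices (8): ABD, ABG, ADE, AEG, BDF, BFG, DEF, EFG

giving chain groups C_0 ≅ Z^6, C_1 ≅ Z^12, C_2 ≅ Z^8.

The boundary map ∂_1: C_1 → C_0 maps an edge to its endpoints' difference, ∂[p,q] = q − p.
The resulting 6×12 matrix has rank 5, and its Smith normal form has invariant factors (1,1,1,1,1).

The boundary map ∂_2: C_2 → C_1 maps a triangle to the signed sum of its edges. For instance
  ∂EFG = FG − EG + EF,
  ∂DEF = EF − DF + DE.
This gives a 12×8 integer matrix of rank 7; reducing to Smith normal form yields diagonal entries (1,1,1,1,1,1,1).

Computing H_k = (kernel of ∂_k) / (image of ∂_{k+1}):

  H_0: rank C_0 − rank ∂_1 = 6 − 5 = 1, and the invariant factors of ∂_1 are all 1, so H_0 = Z.
  H_1: rank ker ∂_1 − rank ∂_2 = (12 − 5) − 7 = 0, and the invariant factors of ∂_2 are all 1, so H_1 = 0.
  H_2: rank ker ∂_2 − rank ∂_3 = (8 − 7) − 0 = 1, and there is no ∂_3, so H_2 = Z.

As a check, the Euler characteristic is 6 − 12 + 8 = 2, which agrees with 1 − 0 + 1 = 2.

H_0 ≅ Z,  H_1 = 0,  H_2 ≅ Z.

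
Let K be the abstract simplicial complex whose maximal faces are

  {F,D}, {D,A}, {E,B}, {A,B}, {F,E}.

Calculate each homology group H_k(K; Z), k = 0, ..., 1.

Take the total order A < B < D < E < F on the vertex set. Then K (dimension 1) consists of the simplices:

  0-simplices (5): A, B, D, E, F
  1-simplices (5): AB, AD, BE, DF, EF

so the chain groups are C_0 ≅ Z^5, C_1 ≅ Z^5.

∂_1: C_1 → C_0 is given by ∂[p,q] = [q] − [p]. For instance
  ∂AD = D − A.
The 5×5 boundary matrix has rank 4 and Smith normal form diag(1,1,1,1).

Now H_k = ker ∂_k / im ∂_{k+1}, so:

  H_0: rank C_0 − rank ∂_1 = 5 − 4 = 1, and the invariant factors of ∂_1 are all 1, so H_0 = Z.
  H_1: rank ker ∂_1 − rank ∂_2 = (5 − 4) − 0 = 1, and there is no ∂_2, so H_1 = Z.

H_0 = Z,  H_1 = Z.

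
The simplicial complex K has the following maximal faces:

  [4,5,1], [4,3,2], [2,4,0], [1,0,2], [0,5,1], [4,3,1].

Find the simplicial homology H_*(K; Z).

H_0 ≅ Z,  H_1 ≅ Z,  H_2 = 0.

We work with the vertex ordering 0 < 1 < 2 < 3 < 4 < 5. The simplices of K, each written with vertices in increasing order, are:

  0-simplices (6): [0], [1], [2], [3], [4], [5]
  1-simplices (12): [0,1], [0,2], [0,4], [0,5], [1,2], [1,3], [1,4], [1,5], [2,3], [2,4], [3,4], [4,5]
  2-simplices (6): [0,1,2], [0,1,5], [0,2,4], [1,3,4], [1,4,5], [2,3,4]

Hence C_0 ≅ Z^6, C_1 ≅ Z^12, C_2 ≅ Z^6.

Boundary ∂_1: C_1 → C_0 maps an edge to its endpoints' difference, ∂[p,q] = q − p.
As a 6×12 matrix over Z this has rank 5, with invariant factors (1,1,1,1,1).

The boundary map ∂_2: C_2 → C_1 acts by ∂[p,q,r] = [q,r] − [p,r] + [p,q]. For instance
  ∂[1,3,4] = [3,4] − [1,4] + [1,3],
  ∂[0,1,2] = [1,2] − [0,2] + [0,1].
The resulting 12×6 matrix has rank 6, and its Smith normal form has invariant factors (1,1,1,1,1,1).

From H_k ≅ ker(∂_k) / im(∂_{k+1}) we obtain:

  H_0: rank C_0 − rank ∂_1 = 6 − 5 = 1, and the invariant factors of ∂_1 are all 1, so H_0 ≅ Z.
  H_1: rank ker ∂_1 − rank ∂_2 = (12 − 5) − 6 = 1, and the invariant factors of ∂_2 are all 1, so H_1 ≅ Z.
  H_2: rank ker ∂_2 − rank ∂_3 = (6 − 6) − 0 = 0, and there is no ∂_3, so H_2 ≅ 0.

As a check, the Euler characteristic is 6 − 12 + 6 = 0, which agrees with 1 − 1 + 0 = 0.
(K is a triangulation of the cylinder S^1 x I.)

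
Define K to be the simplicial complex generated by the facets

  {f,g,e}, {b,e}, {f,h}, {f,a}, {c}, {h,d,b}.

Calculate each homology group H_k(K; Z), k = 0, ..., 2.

Take the total order a < b < c < d < e < f < g < h on the vertex set. Then K (dimension 2) consists of the simplices:

  0-simplices (8): a, b, c, d, e, f, g, h
  1-simplices (9): af, bd, be, bh, dh, ef, eg, fg, fh
  2-simplices (2): bdh, efg

Hence C_0 ≅ Z^8, C_1 ≅ Z^9, C_2 ≅ Z^2.

Boundary ∂_1: C_1 → C_0 is given by ∂[p,q] = [q] − [p]. For instance
  ∂eg = g − e.
As a 8×9 matrix over Z this has rank 6, with invariant factors (1,1,1,1,1,1).

Boundary ∂_2: C_2 → C_1 maps a triangle to the signed sum of its edges. For instance
  ∂bdh = dh − bh + bd,
  ∂efg = fg − eg + ef.
The resulting 9×2 matrix has rank 2, and its Smith normal form has invariant factors (1,1).

Computing H_k = (kernel of ∂_k) / (image of ∂_{k+1}):

  H_0: rank C_0 − rank ∂_1 = 8 − 6 = 2, and the invariant factors of ∂_1 are all 1, so H_0 ≅ Z^2.
  H_1: rank ker ∂_1 − rank ∂_2 = (9 − 6) − 2 = 1, and the invariant factors of ∂_2 are all 1, so H_1 ≅ Z.
  H_2: rank ker ∂_2 − rank ∂_3 = (2 − 2) − 0 = 0, and there is no ∂_3, so H_2 ≅ 0.

H_0 ≅ Z^2,  H_1 ≅ Z,  H_2 = 0.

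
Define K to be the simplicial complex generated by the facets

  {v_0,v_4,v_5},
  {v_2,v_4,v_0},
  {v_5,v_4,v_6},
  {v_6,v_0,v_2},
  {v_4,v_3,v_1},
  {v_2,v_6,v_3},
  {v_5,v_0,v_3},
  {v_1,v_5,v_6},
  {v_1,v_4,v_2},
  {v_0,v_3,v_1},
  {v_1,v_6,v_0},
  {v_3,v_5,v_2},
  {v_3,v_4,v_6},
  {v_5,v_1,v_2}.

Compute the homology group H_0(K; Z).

H_0 ≅ Z.

We work with the vertex ordering v_0 < v_1 < v_2 < v_3 < v_4 < v_5 < v_6. The simplices of K, each written with vertices in increasing order, are:

  0-simplices (7): [v_0], [v_1], [v_2], [v_3], [v_4], [v_5], [v_6]
  1-simplices (21): (21 of them)
  2-simplices (14): (14 of them)

giving chain groups C_0 ≅ Z^7, C_1 ≅ Z^21, C_2 ≅ Z^14.

The boundary map ∂_1: C_1 → C_0 sends each edge [p,q] (with p < q) to q − p. For instance
  ∂[v_3,v_4] = [v_4] − [v_3].
The resulting 7×21 matrix has rank 6, and its Smith normal form has invariant factors (1,1,1,1,1,1).

Boundary ∂_2: C_2 → C_1 maps a triangle to the signed sum of its edges. For instance
  ∂[v_1,v_5,v_6] = [v_5,v_6] − [v_1,v_6] + [v_1,v_5],
  ∂[v_0,v_3,v_5] = [v_3,v_5] − [v_0,v_5] + [v_0,v_3].
The resulting 21×14 matrix has rank 13, and its Smith normal form has invariant factors (1,1,1,1,1,1,1,1,1,1,1,1,1).

Computing H_k = (kernel of ∂_k) / (image of ∂_{k+1}):

  H_0: rank C_0 − rank ∂_1 = 7 − 6 = 1, and the invariant factors of ∂_1 are all 1, so H_0 = Z.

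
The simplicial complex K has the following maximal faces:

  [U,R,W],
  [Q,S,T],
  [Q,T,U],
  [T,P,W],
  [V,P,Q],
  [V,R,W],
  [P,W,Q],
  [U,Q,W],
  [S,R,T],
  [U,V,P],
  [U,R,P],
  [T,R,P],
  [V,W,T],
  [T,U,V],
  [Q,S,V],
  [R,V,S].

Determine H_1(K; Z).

Fix the vertex order P < Q < R < S < T < U < V < W and write every simplex with vertices in increasing order. Then dim K = 2 and the simplices of K are:

  0-simplices (8): P, Q, R, S, T, U, V, W
  1-simplices (24): PQ, PR, PT, PU, PV, PW, QS, QT, QU, QV, QW, RS, RT, RU, RV, RW, ST, SV, TU, TV, TW, UV, UW, VW
  2-simplices (16): PQV, PQW, PRT, PRU, PTW, PUV, QST, QSV, QTU, QUW, RST, RSV, RUW, RVW, TUV, TVW

Hence C_0 ≅ Z^8, C_1 ≅ Z^24, C_2 ≅ Z^16.

∂_1: C_1 → C_0 sends each edge [p,q] (with p < q) to q − p.
This gives a 8×24 integer matrix of rank 7; reducing to Smith normal form yields diagonal entries (1,1,1,1,1,1,1).

∂_2: C_2 → C_1 acts by ∂[p,q,r] = [q,r] − [p,r] + [p,q]. For instance
  ∂QUW = UW − QW + QU,
  ∂QTU = TU − QU + QT.
As a 24×16 matrix over Z this has rank 15, with invariant factors (1,1,1,1,1,1,1,1,1,1,1,1,1,1,1).

From H_k ≅ ker(∂_k) / im(∂_{k+1}) we obtain:

  H_1: rank ker ∂_1 − rank ∂_2 = (24 − 7) − 15 = 2, and the invariant factors of ∂_2 are all 1, so H_1 ≅ Z^2.

(K is a triangulation of the torus T^2.)

H_1 ≅ Z^2.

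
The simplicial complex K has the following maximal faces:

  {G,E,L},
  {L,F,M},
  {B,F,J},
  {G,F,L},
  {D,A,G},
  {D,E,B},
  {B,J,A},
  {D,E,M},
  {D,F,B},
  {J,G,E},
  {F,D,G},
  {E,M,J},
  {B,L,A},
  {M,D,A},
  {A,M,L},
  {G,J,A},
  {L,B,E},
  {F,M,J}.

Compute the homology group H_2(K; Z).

H_2 = Z.

K has 9 vertices, 27 edges, 18 triangles.
rank ∂_2 = 17, rank ∂_3 = 0 ⇒ b_2 = 18 − 17 − 0 = 1. So H_2 ≅ Z.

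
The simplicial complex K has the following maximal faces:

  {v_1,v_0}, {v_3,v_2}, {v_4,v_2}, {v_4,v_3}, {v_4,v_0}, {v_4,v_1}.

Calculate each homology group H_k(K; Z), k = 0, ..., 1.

H_0 ≅ Z,  H_1 ≅ Z^2.

Order the vertices as v_0 < v_1 < v_2 < v_3 < v_4. Listing each simplex with vertices in this order, K has dimension 1 with simplices:

  0-simplices (5): [v_0], [v_1], [v_2], [v_3], [v_4]
  1-simplices (6): [v_0,v_1], [v_0,v_4], [v_1,v_4], [v_2,v_3], [v_2,v_4], [v_3,v_4]

so the chain groups are C_0 ≅ Z^5, C_1 ≅ Z^6.

The boundary map ∂_1: C_1 → C_0 maps an edge to its endpoints' difference, ∂[p,q] = q − p.
The 5×6 boundary matrix has rank 4 and Smith normal form diag(1,1,1,1).

Computing H_k = (kernel of ∂_k) / (image of ∂_{k+1}):

  H_0: rank C_0 − rank ∂_1 = 5 − 4 = 1, and the invariant factors of ∂_1 are all 1, so H_0 ≅ Z.
  H_1: rank ker ∂_1 − rank ∂_2 = (6 − 4) − 0 = 2, and there is no ∂_2, so H_1 ≅ Z^2.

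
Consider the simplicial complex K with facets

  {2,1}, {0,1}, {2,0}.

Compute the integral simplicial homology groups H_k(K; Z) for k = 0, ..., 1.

Order the vertices as 0 < 1 < 2. Listing each simplex with vertices in this order, K has dimension 1 with simplices:

  0-simplices (3): [0], [1], [2]
  1-simplices (3): [0,1], [0,2], [1,2]

Hence C_0 ≅ Z^3, C_1 ≅ Z^3.

The boundary map ∂_1: C_1 → C_0 maps an edge to its endpoints' difference, ∂[p,q] = q − p.
The 3×3 boundary matrix has rank 2 and Smith normal form diag(1,1).

Computing H_k = (kernel of ∂_k) / (image of ∂_{k+1}):

  H_0: rank C_0 − rank ∂_1 = 3 − 2 = 1, and the invariant factors of ∂_1 are all 1, so H_0 = Z.
  H_1: rank ker ∂_1 − rank ∂_2 = (3 − 2) − 0 = 1, and there is no ∂_2, so H_1 = Z.

As a check, the Euler characteristic is 3 − 3 = 0, which agrees with 1 − 1 = 0.

H_0 ≅ Z,  H_1 ≅ Z.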